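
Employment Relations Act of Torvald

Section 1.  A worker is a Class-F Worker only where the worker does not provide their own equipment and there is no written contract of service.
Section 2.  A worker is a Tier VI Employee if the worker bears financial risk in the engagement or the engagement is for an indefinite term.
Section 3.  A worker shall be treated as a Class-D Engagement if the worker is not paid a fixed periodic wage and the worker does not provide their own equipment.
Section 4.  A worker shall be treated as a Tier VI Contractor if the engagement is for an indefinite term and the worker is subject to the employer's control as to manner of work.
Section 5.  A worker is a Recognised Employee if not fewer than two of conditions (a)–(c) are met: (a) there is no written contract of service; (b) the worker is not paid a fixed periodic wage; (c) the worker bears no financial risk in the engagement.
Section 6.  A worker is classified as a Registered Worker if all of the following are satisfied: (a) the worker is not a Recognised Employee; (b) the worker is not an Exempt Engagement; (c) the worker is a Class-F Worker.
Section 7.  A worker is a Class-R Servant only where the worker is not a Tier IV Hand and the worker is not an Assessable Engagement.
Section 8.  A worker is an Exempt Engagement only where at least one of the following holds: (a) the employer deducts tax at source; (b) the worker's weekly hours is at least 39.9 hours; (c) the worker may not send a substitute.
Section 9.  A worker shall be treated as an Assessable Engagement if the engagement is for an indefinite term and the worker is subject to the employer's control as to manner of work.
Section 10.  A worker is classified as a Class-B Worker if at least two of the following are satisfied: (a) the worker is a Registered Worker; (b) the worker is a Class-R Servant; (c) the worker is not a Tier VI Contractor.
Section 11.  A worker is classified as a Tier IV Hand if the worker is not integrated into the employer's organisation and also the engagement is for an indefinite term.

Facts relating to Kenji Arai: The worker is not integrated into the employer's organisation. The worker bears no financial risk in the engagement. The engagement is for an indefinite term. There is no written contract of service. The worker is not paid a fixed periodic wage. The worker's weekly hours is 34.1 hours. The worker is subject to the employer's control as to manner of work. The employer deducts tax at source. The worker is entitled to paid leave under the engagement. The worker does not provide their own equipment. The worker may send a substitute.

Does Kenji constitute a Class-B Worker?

Under section 5: there is no written contract of service? yes; the worker is not paid a fixed periodic wage? yes; the worker bears no financial risk in the engagement? yes — 3 of 3 hold (need ≥2) → satisfied.
Under section 8: the employer deducts tax at source? yes; or worker's weekly hours: 34.1 hours ≥ 39.9 hours? no; or the worker may not send a substitute? no. So the worker is an Exempt Engagement.
Under section 1: the worker does not provide their own equipment? yes; and there is no written contract of service? yes. So the worker is a Class-F Worker.
Under section 6: not a Recognised Employee (section 5)? no; and not an Exempt Engagement (section 8)? no; and Class-F Worker (section 1)? yes. So the worker is not a Registered Worker.
Under section 11: the worker is not integrated into the employer's organisation? yes; and the engagement is for an indefinite term? yes. So the worker is a Tier IV Hand.
Under section 9: the engagement is for an indefinite term? yes; and the worker is subject to the employer's control as to manner of work? yes. So the worker is an Assessable Engagement.
Under section 7: not a Tier IV Hand (section 11)? no; and not an Assessable Engagement (section 9)? no. So the worker is not a Class-R Servant.
Under section 4: the engagement is for an indefinite term? yes; and the worker is subject to the employer's control as to manner of work? yes. So the worker is a Tier VI Contractor.
Under section 10: Registered Worker (section 6)? no; Class-R Servant (section 7)? no; not a Tier VI Contractor (section 4)? no — 0 of 3 hold (need ≥2) → not satisfied.

No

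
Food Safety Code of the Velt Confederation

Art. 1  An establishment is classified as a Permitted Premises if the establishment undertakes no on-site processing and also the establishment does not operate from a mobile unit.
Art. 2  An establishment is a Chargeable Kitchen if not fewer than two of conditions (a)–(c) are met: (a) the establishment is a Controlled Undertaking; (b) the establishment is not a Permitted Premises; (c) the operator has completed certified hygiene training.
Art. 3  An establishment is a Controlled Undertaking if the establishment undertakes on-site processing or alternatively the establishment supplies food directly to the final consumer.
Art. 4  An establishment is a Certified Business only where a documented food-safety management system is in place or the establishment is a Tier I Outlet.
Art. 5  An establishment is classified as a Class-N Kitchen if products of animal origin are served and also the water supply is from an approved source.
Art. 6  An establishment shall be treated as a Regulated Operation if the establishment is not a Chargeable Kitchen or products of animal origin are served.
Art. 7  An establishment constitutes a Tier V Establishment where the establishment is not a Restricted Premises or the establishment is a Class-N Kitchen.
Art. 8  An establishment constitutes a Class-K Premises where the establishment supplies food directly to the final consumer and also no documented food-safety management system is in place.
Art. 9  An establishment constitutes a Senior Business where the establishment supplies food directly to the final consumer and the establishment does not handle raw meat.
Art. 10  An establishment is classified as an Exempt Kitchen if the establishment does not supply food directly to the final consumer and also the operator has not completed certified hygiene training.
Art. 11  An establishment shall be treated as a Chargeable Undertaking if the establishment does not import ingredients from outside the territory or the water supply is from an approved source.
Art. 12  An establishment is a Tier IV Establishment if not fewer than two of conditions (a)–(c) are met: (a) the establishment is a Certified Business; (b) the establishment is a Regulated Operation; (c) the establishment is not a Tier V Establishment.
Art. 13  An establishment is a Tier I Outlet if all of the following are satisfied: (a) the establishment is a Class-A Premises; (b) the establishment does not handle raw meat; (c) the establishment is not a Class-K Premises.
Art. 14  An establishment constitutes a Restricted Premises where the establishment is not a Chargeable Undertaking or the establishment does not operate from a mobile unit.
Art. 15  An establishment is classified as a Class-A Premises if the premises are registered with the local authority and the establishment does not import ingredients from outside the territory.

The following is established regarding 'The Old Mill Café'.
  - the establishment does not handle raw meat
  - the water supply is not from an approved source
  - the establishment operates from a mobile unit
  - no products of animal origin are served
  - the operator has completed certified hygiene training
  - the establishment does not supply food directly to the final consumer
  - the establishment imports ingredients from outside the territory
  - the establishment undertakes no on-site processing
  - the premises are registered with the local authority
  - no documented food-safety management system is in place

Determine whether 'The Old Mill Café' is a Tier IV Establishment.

No

article 15 — Class-A Premises: [the premises are registered with the local authority? yes] AND [the establishment does not import ingredients from outside the territory? no] → not satisfied.
article 8 — Class-K Premises: [the establishment supplies food directly to the final consumer? no] AND [no documented food-safety management system is in place? yes] → not satisfied.
article 13 — Tier I Outlet: [Class-A Premises (article 15)? no] AND [the establishment does not handle raw meat? yes] AND [not a Class-K Premises (article 8)? yes] → not satisfied.
article 4 — Certified Business: [a documented food-safety management system is in place? no] OR [Tier I Outlet (article 13)? no] → not satisfied.
article 3 — Controlled Undertaking: [the establishment undertakes on-site processing? no] OR [the establishment supplies food directly to the final consumer? no] → not satisfied.
article 1 — Permitted Premises: [the establishment undertakes no on-site processing? yes] AND [the establishment does not operate from a mobile unit? no] → not satisfied.
article 2 — Chargeable Kitchen: Controlled Undertaking (article 3)? no; not a Permitted Premises (article 1)? yes; the operator has completed certified hygiene training? yes — 2 of 3 hold (need ≥2) → satisfied.
article 6 — Regulated Operation: [not a Chargeable Kitchen (article 2)? no] OR [products of animal origin are served? no] → not satisfied.
article 11 — Chargeable Undertaking: [the establishment does not import ingredients from outside the territory? no] OR [the water supply is from an approved source? no] → not satisfied.
article 14 — Restricted Premises: [not a Chargeable Undertaking (article 11)? yes] OR [the establishment does not operate from a mobile unit? no] → satisfied.
article 5 — Class-N Kitchen: [products of animal origin are served? no] AND [the water supply is from an approved source? no] → not satisfied.
article 7 — Tier V Establishment: [not a Restricted Premises (article 14)? no] OR [Class-N Kitchen (article 5)? no] → not satisfied.
article 12 — Tier IV Establishment: Certified Business (article 4)? no; Regulated Operation (article 6)? no; not a Tier V Establishment (article 7)? yes — 1 of 3 hold (need ≥2) → not satisfied.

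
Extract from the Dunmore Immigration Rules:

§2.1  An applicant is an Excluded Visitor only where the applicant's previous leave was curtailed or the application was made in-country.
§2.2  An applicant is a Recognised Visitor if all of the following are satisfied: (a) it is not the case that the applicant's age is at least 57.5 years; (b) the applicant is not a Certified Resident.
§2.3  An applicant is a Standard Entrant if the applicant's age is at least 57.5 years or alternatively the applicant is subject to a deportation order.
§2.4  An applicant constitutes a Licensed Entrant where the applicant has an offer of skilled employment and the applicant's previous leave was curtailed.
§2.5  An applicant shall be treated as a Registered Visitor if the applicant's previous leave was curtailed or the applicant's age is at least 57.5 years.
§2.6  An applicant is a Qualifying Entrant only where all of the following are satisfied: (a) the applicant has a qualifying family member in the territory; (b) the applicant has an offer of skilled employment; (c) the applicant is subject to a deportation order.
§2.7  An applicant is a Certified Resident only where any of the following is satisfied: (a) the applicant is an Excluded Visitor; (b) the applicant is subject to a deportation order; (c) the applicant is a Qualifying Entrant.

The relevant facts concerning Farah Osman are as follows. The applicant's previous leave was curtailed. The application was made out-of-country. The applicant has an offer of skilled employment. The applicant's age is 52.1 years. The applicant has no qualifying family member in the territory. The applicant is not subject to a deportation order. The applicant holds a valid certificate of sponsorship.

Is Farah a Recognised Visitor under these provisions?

No

Under §2.1: the applicant's previous leave was curtailed? yes; or the application was made in-country? no. So the applicant is an Excluded Visitor.
Under §2.6: the applicant has a qualifying family member in the territory? no; and the applicant has an offer of skilled employment? yes; and the applicant is subject to a deportation order? no. So the applicant is not a Qualifying Entrant.
Under §2.7: Excluded Visitor (§2.1)? yes; or the applicant is subject to a deportation order? no; or Qualifying Entrant (§2.6)? no. So the applicant is a Certified Resident.
Under §2.2: applicant's age: 52.1 years ≥ 57.5 years? no, so negated condition yes; and not a Certified Resident (§2.7)? no. So the applicant is not a Recognised Visitor.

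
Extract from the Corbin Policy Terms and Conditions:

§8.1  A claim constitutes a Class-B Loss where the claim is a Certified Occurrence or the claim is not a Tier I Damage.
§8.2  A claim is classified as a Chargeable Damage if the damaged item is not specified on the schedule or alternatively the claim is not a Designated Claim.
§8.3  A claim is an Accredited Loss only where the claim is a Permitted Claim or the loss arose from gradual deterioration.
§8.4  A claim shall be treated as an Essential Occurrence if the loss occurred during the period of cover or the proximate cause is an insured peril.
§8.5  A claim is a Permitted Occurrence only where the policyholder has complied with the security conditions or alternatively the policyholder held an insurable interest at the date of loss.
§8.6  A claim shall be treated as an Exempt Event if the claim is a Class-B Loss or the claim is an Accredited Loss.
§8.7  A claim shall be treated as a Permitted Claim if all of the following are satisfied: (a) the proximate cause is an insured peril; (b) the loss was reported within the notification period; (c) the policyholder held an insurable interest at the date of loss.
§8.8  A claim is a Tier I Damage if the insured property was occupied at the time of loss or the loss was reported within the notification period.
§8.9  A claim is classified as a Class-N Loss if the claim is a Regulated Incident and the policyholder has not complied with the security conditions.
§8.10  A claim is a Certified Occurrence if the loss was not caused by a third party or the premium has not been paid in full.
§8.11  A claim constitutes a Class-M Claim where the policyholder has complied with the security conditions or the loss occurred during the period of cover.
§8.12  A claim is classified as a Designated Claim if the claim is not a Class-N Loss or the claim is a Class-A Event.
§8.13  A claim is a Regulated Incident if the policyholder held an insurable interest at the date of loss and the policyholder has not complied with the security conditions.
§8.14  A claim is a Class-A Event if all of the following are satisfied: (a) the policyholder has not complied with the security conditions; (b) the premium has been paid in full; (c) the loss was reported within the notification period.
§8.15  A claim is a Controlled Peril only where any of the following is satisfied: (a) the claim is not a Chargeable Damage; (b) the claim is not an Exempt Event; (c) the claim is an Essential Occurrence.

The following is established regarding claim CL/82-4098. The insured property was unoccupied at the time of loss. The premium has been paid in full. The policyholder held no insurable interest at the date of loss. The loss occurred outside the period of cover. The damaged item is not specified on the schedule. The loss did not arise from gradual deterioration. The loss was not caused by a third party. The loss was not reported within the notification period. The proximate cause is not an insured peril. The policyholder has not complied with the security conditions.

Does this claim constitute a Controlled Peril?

Under §8.13: the policyholder held an insurable interest at the date of loss? no; and the policyholder has not complied with the security conditions? yes. So the claim is not a Regulated Incident.
Under §8.9: Regulated Incident (§8.13)? no; and the policyholder has not complied with the security conditions? yes. So the claim is not a Class-N Loss.
Under §8.14: the policyholder has not complied with the security conditions? yes; and the premium has been paid in full? yes; and the loss was reported within the notification period? no. So the claim is not a Class-A Event.
Under §8.12: not a Class-N Loss (§8.9)? yes; or Class-A Event (§8.14)? no. So the claim is a Designated Claim.
Under §8.2: the damaged item is not specified on the schedule? yes; or not a Designated Claim (§8.12)? no. So the claim is a Chargeable Damage.
Under §8.10: the loss was not caused by a third party? yes; or the premium has not been paid in full? no. So the claim is a Certified Occurrence.
Under §8.8: the insured property was occupied at the time of loss? no; or the loss was reported within the notification period? no. So the claim is not a Tier I Damage.
Under §8.1: Certified Occurrence (§8.10)? yes; or not a Tier I Damage (§8.8)? yes. So the claim is a Class-B Loss.
Under §8.7: the proximate cause is an insured peril? no; and the loss was reported within the notification period? no; and the policyholder held an insurable interest at the date of loss? no. So the claim is not a Permitted Claim.
Under §8.3: Permitted Claim (§8.7)? no; or the loss arose from gradual deterioration? no. So the claim is not an Accredited Loss.
Under §8.6: Class-B Loss (§8.1)? yes; or Accredited Loss (§8.3)? no. So the claim is an Exempt Event.
Under §8.4: the loss occurred during the period of cover? no; or the proximate cause is an insured peril? no. So the claim is not an Essential Occurrence.
Under §8.15: not a Chargeable Damage (§8.2)? no; or not an Exempt Event (§8.6)? no; or Essential Occurrence (§8.4)? no. So the claim is not a Controlled Peril.

No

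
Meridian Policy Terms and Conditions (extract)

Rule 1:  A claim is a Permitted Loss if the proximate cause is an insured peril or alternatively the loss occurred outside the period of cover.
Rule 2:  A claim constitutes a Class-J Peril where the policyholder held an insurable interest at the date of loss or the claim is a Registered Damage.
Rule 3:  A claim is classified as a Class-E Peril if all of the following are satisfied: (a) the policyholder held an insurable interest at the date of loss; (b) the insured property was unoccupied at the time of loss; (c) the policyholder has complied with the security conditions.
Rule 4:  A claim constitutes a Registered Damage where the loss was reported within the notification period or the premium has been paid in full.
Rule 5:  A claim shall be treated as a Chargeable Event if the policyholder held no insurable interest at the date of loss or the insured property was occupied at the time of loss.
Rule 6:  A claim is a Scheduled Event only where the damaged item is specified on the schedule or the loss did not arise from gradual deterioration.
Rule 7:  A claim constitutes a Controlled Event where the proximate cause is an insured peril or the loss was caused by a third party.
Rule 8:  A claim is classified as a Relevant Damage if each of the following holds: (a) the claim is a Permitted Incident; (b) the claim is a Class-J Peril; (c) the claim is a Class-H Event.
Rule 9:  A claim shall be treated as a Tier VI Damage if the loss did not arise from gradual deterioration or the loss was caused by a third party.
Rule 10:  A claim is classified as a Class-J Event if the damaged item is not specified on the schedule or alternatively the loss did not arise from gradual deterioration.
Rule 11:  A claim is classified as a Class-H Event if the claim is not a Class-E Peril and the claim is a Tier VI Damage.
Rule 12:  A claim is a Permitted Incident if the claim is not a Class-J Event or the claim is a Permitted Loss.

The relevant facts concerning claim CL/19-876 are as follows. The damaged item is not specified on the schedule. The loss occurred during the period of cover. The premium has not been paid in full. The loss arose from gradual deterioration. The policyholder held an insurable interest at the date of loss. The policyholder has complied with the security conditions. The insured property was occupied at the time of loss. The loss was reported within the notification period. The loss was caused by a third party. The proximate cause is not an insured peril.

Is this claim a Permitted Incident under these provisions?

rule 10 — Class-J Event: [the damaged item is not specified on the schedule? yes] OR [the loss did not arise from gradual deterioration? no] → satisfied.
rule 1 — Permitted Loss: [the proximate cause is an insured peril? no] OR [the loss occurred outside the period of cover? no] → not satisfied.
rule 12 — Permitted Incident: [not a Class-J Event (rule 10)? no] OR [Permitted Loss (rule 1)? no] → not satisfied.

No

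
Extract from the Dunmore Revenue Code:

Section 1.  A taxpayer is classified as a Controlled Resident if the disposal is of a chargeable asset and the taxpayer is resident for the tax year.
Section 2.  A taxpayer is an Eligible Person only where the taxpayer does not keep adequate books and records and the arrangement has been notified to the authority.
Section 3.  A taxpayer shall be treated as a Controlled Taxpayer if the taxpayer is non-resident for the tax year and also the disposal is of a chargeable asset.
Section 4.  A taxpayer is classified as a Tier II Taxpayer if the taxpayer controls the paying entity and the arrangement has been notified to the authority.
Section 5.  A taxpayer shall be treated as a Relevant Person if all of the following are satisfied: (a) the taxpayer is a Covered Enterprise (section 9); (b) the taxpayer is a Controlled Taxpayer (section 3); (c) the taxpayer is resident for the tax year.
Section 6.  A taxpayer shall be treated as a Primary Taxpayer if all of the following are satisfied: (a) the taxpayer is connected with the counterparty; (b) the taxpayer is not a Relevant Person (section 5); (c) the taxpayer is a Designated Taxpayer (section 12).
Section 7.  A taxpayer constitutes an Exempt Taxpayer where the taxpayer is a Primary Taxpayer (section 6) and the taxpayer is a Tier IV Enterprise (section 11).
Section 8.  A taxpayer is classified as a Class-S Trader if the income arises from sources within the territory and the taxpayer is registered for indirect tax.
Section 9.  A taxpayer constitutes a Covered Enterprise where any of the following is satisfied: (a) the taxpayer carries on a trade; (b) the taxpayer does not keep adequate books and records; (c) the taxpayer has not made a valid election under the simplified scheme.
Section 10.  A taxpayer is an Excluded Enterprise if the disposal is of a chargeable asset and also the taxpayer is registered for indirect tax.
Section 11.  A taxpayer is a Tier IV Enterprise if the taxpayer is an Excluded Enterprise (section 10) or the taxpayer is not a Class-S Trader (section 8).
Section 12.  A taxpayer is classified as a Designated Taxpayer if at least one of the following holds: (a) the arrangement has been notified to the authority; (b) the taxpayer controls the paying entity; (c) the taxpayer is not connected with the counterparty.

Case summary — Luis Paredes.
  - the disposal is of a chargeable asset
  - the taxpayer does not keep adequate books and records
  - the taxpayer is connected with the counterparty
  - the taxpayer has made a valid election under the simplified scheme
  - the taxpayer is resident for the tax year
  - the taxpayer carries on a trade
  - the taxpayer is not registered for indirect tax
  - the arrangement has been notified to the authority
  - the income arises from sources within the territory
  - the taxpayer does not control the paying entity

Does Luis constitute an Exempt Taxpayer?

section 9 — Covered Enterprise: [the taxpayer carries on a trade? yes] OR [the taxpayer does not keep adequate books and records? yes] OR [the taxpayer has not made a valid election under the simplified scheme? no] → satisfied.
section 3 — Controlled Taxpayer: [the taxpayer is non-resident for the tax year? no] AND [the disposal is of a chargeable asset? yes] → not satisfied.
section 5 — Relevant Person: [Covered Enterprise (section 9)? yes] AND [Controlled Taxpayer (section 3)? no] AND [the taxpayer is resident for the tax year? yes] → not satisfied.
section 12 — Designated Taxpayer: [the arrangement has been notified to the authority? yes] OR [the taxpayer controls the paying entity? no] OR [the taxpayer is not connected with the counterparty? no] → satisfied.
section 6 — Primary Taxpayer: [the taxpayer is connected with the counterparty? yes] AND [not a Relevant Person (section 5)? yes] AND [Designated Taxpayer (section 12)? yes] → satisfied.
section 10 — Excluded Enterprise: [the disposal is of a chargeable asset? yes] AND [the taxpayer is registered for indirect tax? no] → not satisfied.
section 8 — Class-S Trader: [the income arises from sources within the territory? yes] AND [the taxpayer is registered for indirect tax? no] → not satisfied.
section 11 — Tier IV Enterprise: [Excluded Enterprise (section 10)? no] OR [not a Class-S Trader (section 8)? yes] → satisfied.
section 7 — Exempt Taxpayer: [Primary Taxpayer (section 6)? yes] AND [Tier IV Enterprise (section 11)? yes] → satisfied.

Yes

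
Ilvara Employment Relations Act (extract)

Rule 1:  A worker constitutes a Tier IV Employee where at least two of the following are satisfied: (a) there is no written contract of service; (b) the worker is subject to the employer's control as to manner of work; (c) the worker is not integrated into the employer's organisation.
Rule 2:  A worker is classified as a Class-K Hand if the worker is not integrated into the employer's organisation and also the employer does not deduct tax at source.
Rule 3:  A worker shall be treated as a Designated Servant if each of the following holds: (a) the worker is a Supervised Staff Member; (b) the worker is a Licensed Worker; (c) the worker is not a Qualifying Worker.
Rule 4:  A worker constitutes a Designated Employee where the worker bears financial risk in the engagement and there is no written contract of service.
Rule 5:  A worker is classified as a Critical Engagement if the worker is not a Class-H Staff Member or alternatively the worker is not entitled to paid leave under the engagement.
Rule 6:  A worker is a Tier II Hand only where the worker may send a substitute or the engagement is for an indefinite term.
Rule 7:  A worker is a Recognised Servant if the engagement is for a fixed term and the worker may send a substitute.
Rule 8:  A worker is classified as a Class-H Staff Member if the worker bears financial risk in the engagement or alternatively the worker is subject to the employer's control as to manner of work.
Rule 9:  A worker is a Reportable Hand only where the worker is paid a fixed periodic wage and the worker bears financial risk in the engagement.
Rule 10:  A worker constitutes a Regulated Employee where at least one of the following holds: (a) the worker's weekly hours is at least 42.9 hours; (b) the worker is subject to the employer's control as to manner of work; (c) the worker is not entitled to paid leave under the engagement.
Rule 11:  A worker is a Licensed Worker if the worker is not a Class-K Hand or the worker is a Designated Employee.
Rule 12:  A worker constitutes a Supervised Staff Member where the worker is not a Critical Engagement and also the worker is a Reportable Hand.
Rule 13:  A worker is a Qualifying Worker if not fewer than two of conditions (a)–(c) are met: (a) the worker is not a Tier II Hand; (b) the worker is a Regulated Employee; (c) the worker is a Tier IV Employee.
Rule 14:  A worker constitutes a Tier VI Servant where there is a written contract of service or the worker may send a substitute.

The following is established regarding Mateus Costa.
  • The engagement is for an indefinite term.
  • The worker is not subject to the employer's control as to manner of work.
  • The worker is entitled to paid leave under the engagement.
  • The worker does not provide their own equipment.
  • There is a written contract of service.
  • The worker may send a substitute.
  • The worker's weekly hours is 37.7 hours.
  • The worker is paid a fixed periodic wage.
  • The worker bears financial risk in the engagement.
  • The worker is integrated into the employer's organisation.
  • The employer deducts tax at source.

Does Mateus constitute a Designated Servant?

Yes

rule 8 — Class-H Staff Member: [the worker bears financial risk in the engagement? yes] OR [the worker is subject to the employer's control as to manner of work? no] → satisfied.
rule 5 — Critical Engagement: [not a Class-H Staff Member (rule 8)? no] OR [the worker is not entitled to paid leave under the engagement? no] → not satisfied.
rule 9 — Reportable Hand: [the worker is paid a fixed periodic wage? yes] AND [the worker bears financial risk in the engagement? yes] → satisfied.
rule 12 — Supervised Staff Member: [not a Critical Engagement (rule 5)? yes] AND [Reportable Hand (rule 9)? yes] → satisfied.
rule 2 — Class-K Hand: [the worker is not integrated into the employer's organisation? no] AND [the employer does not deduct tax at source? no] → not satisfied.
rule 4 — Designated Employee: [the worker bears financial risk in the engagement? yes] AND [there is no written contract of service? no] → not satisfied.
rule 11 — Licensed Worker: [not a Class-K Hand (rule 2)? yes] OR [Designated Employee (rule 4)? no] → satisfied.
rule 6 — Tier II Hand: [the worker may send a substitute? yes] OR [the engagement is for an indefinite term? yes] → satisfied.
rule 10 — Regulated Employee: [worker's weekly hours: 37.7 hours ≥ 42.9 hours? no] OR [the worker is subject to the employer's control as to manner of work? no] OR [the worker is not entitled to paid leave under the engagement? no] → not satisfied.
rule 1 — Tier IV Employee: there is no written contract of service? no; the worker is subject to the employer's control as to manner of work? no; the worker is not integrated into the employer's organisation? no — 0 of 3 hold (need ≥2) → not satisfied.
rule 13 — Qualifying Worker: not a Tier II Hand (rule 6)? no; Regulated Employee (rule 10)? no; Tier IV Employee (rule 1)? no — 0 of 3 hold (need ≥2) → not satisfied.
rule 3 — Designated Servant: [Supervised Staff Member (rule 12)? yes] AND [Licensed Worker (rule 11)? yes] AND [not a Qualifying Worker (rule 13)? yes] → satisfied.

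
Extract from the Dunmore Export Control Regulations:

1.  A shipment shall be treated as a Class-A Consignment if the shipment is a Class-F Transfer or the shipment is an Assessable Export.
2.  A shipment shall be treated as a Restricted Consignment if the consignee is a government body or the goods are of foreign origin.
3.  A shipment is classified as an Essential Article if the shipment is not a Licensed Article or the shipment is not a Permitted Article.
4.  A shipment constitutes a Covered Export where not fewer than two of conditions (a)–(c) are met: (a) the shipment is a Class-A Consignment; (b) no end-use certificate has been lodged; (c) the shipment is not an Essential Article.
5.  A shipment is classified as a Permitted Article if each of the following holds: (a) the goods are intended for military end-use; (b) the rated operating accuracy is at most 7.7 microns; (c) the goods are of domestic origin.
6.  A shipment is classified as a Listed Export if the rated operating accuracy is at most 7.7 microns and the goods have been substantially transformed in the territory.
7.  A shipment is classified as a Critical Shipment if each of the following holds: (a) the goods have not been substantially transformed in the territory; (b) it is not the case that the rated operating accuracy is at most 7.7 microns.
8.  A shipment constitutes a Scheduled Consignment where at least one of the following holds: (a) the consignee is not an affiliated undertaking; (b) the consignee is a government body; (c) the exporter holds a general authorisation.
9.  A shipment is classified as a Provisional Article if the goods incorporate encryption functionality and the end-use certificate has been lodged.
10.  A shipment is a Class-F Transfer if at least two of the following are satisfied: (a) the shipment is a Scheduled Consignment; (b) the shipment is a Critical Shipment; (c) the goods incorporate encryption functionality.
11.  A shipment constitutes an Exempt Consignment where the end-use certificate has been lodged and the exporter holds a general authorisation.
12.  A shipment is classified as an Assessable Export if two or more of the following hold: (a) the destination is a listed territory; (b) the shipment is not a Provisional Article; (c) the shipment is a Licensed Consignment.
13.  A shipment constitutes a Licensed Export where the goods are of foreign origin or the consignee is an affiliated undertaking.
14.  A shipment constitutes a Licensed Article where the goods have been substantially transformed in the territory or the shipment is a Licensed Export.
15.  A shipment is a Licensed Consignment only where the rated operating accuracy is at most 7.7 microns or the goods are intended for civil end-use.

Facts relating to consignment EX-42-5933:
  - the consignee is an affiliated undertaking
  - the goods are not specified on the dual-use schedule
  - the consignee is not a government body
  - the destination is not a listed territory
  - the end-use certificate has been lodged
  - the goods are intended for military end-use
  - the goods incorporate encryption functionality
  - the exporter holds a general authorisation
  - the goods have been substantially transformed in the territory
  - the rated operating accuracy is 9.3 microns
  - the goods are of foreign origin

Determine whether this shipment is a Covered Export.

Under paragraph 8: the consignee is not an affiliated undertaking? no; or the consignee is a government body? no; or the exporter holds a general authorisation? yes. So the shipment is a Scheduled Consignment.
Under paragraph 7: the goods have not been substantially transformed in the territory? no; and rated operating accuracy: 9.3 microns ≤ 7.7 microns? no, so negated condition yes. So the shipment is not a Critical Shipment.
Under paragraph 10: Scheduled Consignment (paragraph 8)? yes; Critical Shipment (paragraph 7)? no; the goods incorporate encryption functionality? yes — 2 of 3 hold (need ≥2) → satisfied.
Under paragraph 9: the goods incorporate encryption functionality? yes; and the end-use certificate has been lodged? yes. So the shipment is a Provisional Article.
Under paragraph 15: rated operating accuracy: 9.3 microns ≤ 7.7 microns? no; or the goods are intended for civil end-use? no. So the shipment is not a Licensed Consignment.
Under paragraph 12: the destination is a listed territory? no; not a Provisional Article (paragraph 9)? no; Licensed Consignment (paragraph 15)? no — 0 of 3 hold (need ≥2) → not satisfied.
Under paragraph 1: Class-F Transfer (paragraph 10)? yes; or Assessable Export (paragraph 12)? no. So the shipment is a Class-A Consignment.
Under paragraph 13: the goods are of foreign origin? yes; or the consignee is an affiliated undertaking? yes. So the shipment is a Licensed Export.
Under paragraph 14: the goods have been substantially transformed in the territory? yes; or Licensed Export (paragraph 13)? yes. So the shipment is a Licensed Article.
Under paragraph 5: the goods are intended for military end-use? yes; and rated operating accuracy: 9.3 microns ≤ 7.7 microns? no; and the goods are of domestic origin? no. So the shipment is not a Permitted Article.
Under paragraph 3: not a Licensed Article (paragraph 14)? no; or not a Permitted Article (paragraph 5)? yes. So the shipment is an Essential Article.
Under paragraph 4: Class-A Consignment (paragraph 1)? yes; no end-use certificate has been lodged? no; not an Essential Article (paragraph 3)? no — 1 of 3 hold (need ≥2) → not satisfied.

No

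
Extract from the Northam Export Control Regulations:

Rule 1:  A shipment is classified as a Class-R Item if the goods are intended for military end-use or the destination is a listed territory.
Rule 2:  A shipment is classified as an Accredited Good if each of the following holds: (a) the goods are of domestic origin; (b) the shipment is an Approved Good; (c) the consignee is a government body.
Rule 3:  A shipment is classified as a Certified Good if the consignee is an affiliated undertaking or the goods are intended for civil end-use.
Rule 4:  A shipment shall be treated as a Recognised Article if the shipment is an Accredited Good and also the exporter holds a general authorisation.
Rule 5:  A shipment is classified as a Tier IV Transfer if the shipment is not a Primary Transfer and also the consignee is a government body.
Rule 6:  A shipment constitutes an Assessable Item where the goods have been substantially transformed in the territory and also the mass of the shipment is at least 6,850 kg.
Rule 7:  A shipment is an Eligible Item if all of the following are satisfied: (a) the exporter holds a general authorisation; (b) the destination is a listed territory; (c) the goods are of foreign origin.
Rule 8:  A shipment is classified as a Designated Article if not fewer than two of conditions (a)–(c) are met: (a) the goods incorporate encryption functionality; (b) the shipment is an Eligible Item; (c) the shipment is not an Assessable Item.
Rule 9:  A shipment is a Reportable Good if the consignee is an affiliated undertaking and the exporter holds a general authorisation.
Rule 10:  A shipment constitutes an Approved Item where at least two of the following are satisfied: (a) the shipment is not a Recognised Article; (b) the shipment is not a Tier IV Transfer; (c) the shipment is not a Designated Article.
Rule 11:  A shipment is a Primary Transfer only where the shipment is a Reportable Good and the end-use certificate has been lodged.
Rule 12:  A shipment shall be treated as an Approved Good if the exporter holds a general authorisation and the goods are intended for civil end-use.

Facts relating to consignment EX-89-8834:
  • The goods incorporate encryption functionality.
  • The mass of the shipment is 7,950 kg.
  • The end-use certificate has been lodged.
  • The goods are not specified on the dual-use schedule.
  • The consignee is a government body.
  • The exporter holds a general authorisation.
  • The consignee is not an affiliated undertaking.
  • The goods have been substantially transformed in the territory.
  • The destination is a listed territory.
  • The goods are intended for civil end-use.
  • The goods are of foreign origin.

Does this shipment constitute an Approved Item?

Under rule 12: the exporter holds a general authorisation? yes; and the goods are intended for civil end-use? yes. So the shipment is an Approved Good.
Under rule 2: the goods are of domestic origin? no; and Approved Good (rule 12)? yes; and the consignee is a government body? yes. So the shipment is not an Accredited Good.
Under rule 4: Accredited Good (rule 2)? no; and the exporter holds a general authorisation? yes. So the shipment is not a Recognised Article.
Under rule 9: the consignee is an affiliated undertaking? no; and the exporter holds a general authorisation? yes. So the shipment is not a Reportable Good.
Under rule 11: Reportable Good (rule 9)? no; and the end-use certificate has been lodged? yes. So the shipment is not a Primary Transfer.
Under rule 5: not a Primary Transfer (rule 11)? yes; and the consignee is a government body? yes. So the shipment is a Tier IV Transfer.
Under rule 7: the exporter holds a general authorisation? yes; and the destination is a listed territory? yes; and the goods are of foreign origin? yes. So the shipment is an Eligible Item.
Under rule 6: the goods have been substantially transformed in the territory? yes; and mass of the shipment: 7,950 kg ≥ 6,850 kg? yes. So the shipment is an Assessable Item.
Under rule 8: the goods incorporate encryption functionality? yes; Eligible Item (rule 7)? yes; not an Assessable Item (rule 6)? no — 2 of 3 hold (need ≥2) → satisfied.
Under rule 10: not a Recognised Article (rule 4)? yes; not a Tier IV Transfer (rule 5)? no; not a Designated Article (rule 8)? no — 1 of 3 hold (need ≥2) → not satisfied.

No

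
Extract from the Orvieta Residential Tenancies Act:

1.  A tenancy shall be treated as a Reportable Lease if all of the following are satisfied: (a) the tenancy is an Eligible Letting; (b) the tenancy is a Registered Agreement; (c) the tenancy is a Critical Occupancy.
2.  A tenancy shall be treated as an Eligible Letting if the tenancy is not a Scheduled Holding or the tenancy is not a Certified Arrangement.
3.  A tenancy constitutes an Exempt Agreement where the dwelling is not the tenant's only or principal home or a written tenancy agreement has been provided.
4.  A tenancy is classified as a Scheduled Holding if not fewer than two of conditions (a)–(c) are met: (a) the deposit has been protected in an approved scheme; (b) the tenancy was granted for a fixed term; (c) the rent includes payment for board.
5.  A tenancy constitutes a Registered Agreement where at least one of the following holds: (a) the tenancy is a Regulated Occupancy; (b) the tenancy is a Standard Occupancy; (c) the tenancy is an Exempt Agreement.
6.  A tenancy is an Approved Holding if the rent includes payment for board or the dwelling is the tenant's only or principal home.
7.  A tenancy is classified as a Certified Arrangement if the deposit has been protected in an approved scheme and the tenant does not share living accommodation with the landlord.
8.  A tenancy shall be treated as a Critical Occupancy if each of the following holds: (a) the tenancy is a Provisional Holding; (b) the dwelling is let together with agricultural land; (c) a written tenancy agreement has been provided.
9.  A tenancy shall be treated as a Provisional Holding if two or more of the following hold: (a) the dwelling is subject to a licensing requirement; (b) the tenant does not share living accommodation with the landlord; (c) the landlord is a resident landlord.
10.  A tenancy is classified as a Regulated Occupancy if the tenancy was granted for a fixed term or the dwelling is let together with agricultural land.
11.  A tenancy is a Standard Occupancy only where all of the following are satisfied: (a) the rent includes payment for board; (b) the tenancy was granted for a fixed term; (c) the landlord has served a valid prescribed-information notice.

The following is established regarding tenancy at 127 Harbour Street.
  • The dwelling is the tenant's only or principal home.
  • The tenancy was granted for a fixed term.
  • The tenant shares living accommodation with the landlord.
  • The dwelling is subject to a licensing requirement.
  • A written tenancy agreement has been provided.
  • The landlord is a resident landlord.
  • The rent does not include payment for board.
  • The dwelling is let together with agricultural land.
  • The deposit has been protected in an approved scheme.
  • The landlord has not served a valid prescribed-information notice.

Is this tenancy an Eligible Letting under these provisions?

Yes

paragraph 4 — Scheduled Holding: the deposit has been protected in an approved scheme? yes; the tenancy was granted for a fixed term? yes; the rent includes payment for board? no — 2 of 3 hold (need ≥2) → satisfied.
paragraph 7 — Certified Arrangement: [the deposit has been protected in an approved scheme? yes] AND [the tenant does not share living accommodation with the landlord? no] → not satisfied.
paragraph 2 — Eligible Letting: [not a Scheduled Holding (paragraph 4)? no] OR [not a Certified Arrangement (paragraph 7)? yes] → satisfied.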